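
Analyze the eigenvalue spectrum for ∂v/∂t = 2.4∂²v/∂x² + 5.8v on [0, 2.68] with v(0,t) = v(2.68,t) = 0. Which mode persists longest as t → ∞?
Eigenvalues: λₙ = 2.4n²π²/2.68² - 5.8.
First three modes:
  n=1: λ₁ = 2.4π²/2.68² - 5.8 ≈ -2.502
  n=2: λ₂ = 9.6π²/2.68² - 5.8 ≈ 7.392
  n=3: λ₃ = 21.6π²/2.68² - 5.8 ≈ 23.881
Since 2.4π²/2.68² ≈ 3.298 < 5.8, λ₁ < 0.
The n=1 mode grows fastest (−λₙ is largest for n=1) → dominates.
Asymptotic: v ~ c₁ sin(πx/2.68) e^{2.502t} (exponential growth at rate −λ₁ ≈ 2.502).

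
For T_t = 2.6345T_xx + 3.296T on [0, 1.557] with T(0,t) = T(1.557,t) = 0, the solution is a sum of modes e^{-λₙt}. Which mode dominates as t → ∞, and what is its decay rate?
Eigenvalues: λₙ = 2.6345n²π²/1.557² - 3.296.
First three modes:
  n=1: λ₁ = 2.6345π²/1.557² - 3.296 ≈ 7.43
  n=2: λ₂ = 10.538π²/1.557² - 3.296 ≈ 39.606
  n=3: λ₃ = 23.7105π²/1.557² - 3.296 ≈ 93.234
Since 2.6345π²/1.557² ≈ 10.726 > 3.296, all λₙ > 0.
The n=1 mode decays slowest → dominates as t → ∞.
Asymptotic: T ~ c₁ sin(πx/1.557) e^{-λ₁t} with decay rate λ₁ ≈ 7.43.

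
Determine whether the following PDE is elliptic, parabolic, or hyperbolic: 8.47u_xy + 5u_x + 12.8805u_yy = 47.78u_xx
Rewriting in standard form: -47.78u_xx + 8.47u_xy + 12.8805u_yy + 5u_x = 0. Coefficients: A = -47.78, B = 8.47, C = 12.8805. B² - 4AC = 2533.46206, which is positive, so the equation is hyperbolic.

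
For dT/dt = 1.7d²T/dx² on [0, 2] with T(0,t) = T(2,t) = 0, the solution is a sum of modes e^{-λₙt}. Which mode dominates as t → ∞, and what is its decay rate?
Eigenvalues: λₙ = 1.7n²π²/2².
First three modes:
  n=1: λ₁ = 1.7π²/2² ≈ 4.195
  n=2: λ₂ = 6.8π²/2² ≈ 16.778 (4× faster decay)
  n=3: λ₃ = 15.3π²/2² ≈ 37.751 (9× faster decay)
As t → ∞, higher modes decay exponentially faster. The n=1 mode dominates: T ~ c₁ sin(πx/2) e^{-λ₁t}.
Decay rate: λ₁ = 1.7π²/2² ≈ 4.195.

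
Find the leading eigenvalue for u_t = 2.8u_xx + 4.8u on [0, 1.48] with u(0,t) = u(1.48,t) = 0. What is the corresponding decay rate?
Eigenvalues: λₙ = 2.8n²π²/1.48² - 4.8.
First three modes:
  n=1: λ₁ = 2.8π²/1.48² - 4.8 ≈ 7.816
  n=2: λ₂ = 11.2π²/1.48² - 4.8 ≈ 45.665
  n=3: λ₃ = 25.2π²/1.48² - 4.8 ≈ 108.747
Since 2.8π²/1.48² ≈ 12.616 > 4.8, all λₙ > 0.
The n=1 mode decays slowest → dominates as t → ∞.
Asymptotic: u ~ c₁ sin(πx/1.48) e^{-λ₁t} with decay rate λ₁ ≈ 7.816.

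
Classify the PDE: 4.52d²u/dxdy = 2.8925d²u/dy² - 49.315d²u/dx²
Rewriting in standard form: 49.315d²u/dx² + 4.52d²u/dxdy - 2.8925d²u/dy² = 0. A = 49.315, B = 4.52, C = -2.8925. Discriminant B² - 4AC = 591.00495. Since 591.00495 > 0, hyperbolic.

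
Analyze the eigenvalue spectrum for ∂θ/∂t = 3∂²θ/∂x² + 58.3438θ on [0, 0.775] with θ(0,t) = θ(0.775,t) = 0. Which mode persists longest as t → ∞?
Eigenvalues: λₙ = 3n²π²/0.775² - 58.3438.
First three modes:
  n=1: λ₁ = 3π²/0.775² - 58.3438 ≈ -9.047
  n=2: λ₂ = 12π²/0.775² - 58.3438 ≈ 138.843
  n=3: λ₃ = 27π²/0.775² - 58.3438 ≈ 385.326
Since 3π²/0.775² ≈ 49.297 < 58.3438, λ₁ < 0.
The n=1 mode grows fastest (−λₙ is largest for n=1) → dominates.
Asymptotic: θ ~ c₁ sin(πx/0.775) e^{9.047t} (exponential growth at rate −λ₁ ≈ 9.047).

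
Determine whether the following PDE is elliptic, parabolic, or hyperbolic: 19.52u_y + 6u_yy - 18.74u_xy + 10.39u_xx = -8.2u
Rewriting in standard form: 10.39u_xx - 18.74u_xy + 6u_yy + 19.52u_y + 8.2u = 0. Coefficients: A = 10.39, B = -18.74, C = 6. B² - 4AC = 101.8276, which is positive, so the equation is hyperbolic.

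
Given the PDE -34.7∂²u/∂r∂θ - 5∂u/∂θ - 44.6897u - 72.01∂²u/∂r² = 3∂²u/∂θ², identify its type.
Rewriting in standard form: -72.01∂²u/∂r² - 34.7∂²u/∂r∂θ - 3∂²u/∂θ² - 5∂u/∂θ - 44.6897u = 0. The second-order coefficients are A = -72.01, B = -34.7, C = -3. Since B² - 4AC = 339.97 > 0, this is a hyperbolic PDE.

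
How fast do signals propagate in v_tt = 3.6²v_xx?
Speed = 3.6. Information travels along characteristics x = x₀ ± 3.6t.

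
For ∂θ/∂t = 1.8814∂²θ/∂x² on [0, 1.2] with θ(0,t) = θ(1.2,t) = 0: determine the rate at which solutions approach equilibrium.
Eigenvalues: λₙ = 1.8814n²π²/1.2².
First three modes:
  n=1: λ₁ = 1.8814π²/1.2² ≈ 12.895
  n=2: λ₂ = 7.5256π²/1.2² ≈ 51.58 (4× faster decay)
  n=3: λ₃ = 16.9326π²/1.2² ≈ 116.054 (9× faster decay)
As t → ∞, higher modes decay exponentially faster. The n=1 mode dominates: θ ~ c₁ sin(πx/1.2) e^{-λ₁t}.
Decay rate: λ₁ = 1.8814π²/1.2² ≈ 12.895.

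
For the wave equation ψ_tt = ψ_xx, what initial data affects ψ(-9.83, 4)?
Domain of dependence: [-13.83, -5.83]. Signals travel at speed 1, so data within |x - -9.83| ≤ 1·4 = 4 can reach the point.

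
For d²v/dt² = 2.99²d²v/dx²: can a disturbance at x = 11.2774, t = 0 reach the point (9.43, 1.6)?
Yes. The domain of dependence is [4.646, 14.214], and 11.2774 ∈ [4.646, 14.214].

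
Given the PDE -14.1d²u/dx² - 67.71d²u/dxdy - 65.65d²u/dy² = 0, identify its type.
The second-order coefficients are A = -14.1, B = -67.71, C = -65.65. Since B² - 4AC = 881.9841 > 0, this is a hyperbolic PDE.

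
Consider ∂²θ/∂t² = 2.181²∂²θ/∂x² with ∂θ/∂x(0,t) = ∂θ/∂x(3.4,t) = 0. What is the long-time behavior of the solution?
As t → ∞, θ oscillates about a mean that drifts linearly in t (generically unbounded; no decay). There is no damping, so the nonconstant modes persist as standing waves (energy conserved, no decay). But with Neumann conditions at both ends the constant mode has eigenvalue 0: the spatial mean M(t) of θ satisfies M'' = 0, so M(t) = M(0) + M'(0)·t. Unless the initial velocity has zero mean (∫θ_t(x,0)dx = 0), the solution grows linearly in t (unbounded, though not exponentially); if it does have zero mean, the solution stays bounded and simply oscillates.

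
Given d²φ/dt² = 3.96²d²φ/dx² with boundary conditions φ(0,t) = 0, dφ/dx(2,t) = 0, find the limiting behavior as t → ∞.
φ oscillates (no decay). Energy is conserved; the solution oscillates indefinitely as standing waves.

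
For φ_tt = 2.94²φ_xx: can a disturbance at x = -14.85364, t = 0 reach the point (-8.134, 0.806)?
No. The domain of dependence is [-10.50364, -5.76436], and -14.85364 is outside this interval.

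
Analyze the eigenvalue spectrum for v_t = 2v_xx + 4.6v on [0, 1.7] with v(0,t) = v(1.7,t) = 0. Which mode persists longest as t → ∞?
Eigenvalues: λₙ = 2n²π²/1.7² - 4.6.
First three modes:
  n=1: λ₁ = 2π²/1.7² - 4.6 ≈ 2.23
  n=2: λ₂ = 8π²/1.7² - 4.6 ≈ 22.721
  n=3: λ₃ = 18π²/1.7² - 4.6 ≈ 56.872
Since 2π²/1.7² ≈ 6.83 > 4.6, all λₙ > 0.
The n=1 mode decays slowest → dominates as t → ∞.
Asymptotic: v ~ c₁ sin(πx/1.7) e^{-λ₁t} with decay rate λ₁ ≈ 2.23.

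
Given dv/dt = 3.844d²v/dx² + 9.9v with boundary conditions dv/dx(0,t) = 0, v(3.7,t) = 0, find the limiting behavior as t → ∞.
v grows unboundedly. Reaction dominates diffusion (r=9.9 > κπ²/(4L²)≈0.69); solution grows exponentially.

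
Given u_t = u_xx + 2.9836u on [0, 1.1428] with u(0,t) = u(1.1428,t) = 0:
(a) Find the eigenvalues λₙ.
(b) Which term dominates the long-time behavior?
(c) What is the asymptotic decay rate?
Eigenvalues: λₙ = n²π²/1.1428² - 2.9836.
First three modes:
  n=1: λ₁ = π²/1.1428² - 2.9836 ≈ 4.574
  n=2: λ₂ = 4π²/1.1428² - 2.9836 ≈ 27.245
  n=3: λ₃ = 9π²/1.1428² - 2.9836 ≈ 65.031
Since π²/1.1428² ≈ 7.557 > 2.9836, all λₙ > 0.
The n=1 mode decays slowest → dominates as t → ∞.
Asymptotic: u ~ c₁ sin(πx/1.1428) e^{-λ₁t} with decay rate λ₁ ≈ 4.574.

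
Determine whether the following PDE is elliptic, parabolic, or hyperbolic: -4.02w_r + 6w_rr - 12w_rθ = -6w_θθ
Rewriting in standard form: 6w_rr - 12w_rθ + 6w_θθ - 4.02w_r = 0. Coefficients: A = 6, B = -12, C = 6. B² - 4AC = 0, which is zero, so the equation is parabolic.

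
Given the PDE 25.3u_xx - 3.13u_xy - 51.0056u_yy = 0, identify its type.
The second-order coefficients are A = 25.3, B = -3.13, C = -51.0056. Since B² - 4AC = 5171.56362 > 0, this is a hyperbolic PDE.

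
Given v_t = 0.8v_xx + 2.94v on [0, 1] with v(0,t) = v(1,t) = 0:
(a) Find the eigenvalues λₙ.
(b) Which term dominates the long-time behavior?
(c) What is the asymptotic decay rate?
Eigenvalues: λₙ = 0.8n²π²/1² - 2.94.
First three modes:
  n=1: λ₁ = 0.8π² - 2.94 ≈ 4.956
  n=2: λ₂ = 3.2π² - 2.94 ≈ 28.643
  n=3: λ₃ = 7.2π² - 2.94 ≈ 68.121
Since 0.8π² ≈ 7.896 > 2.94, all λₙ > 0.
The n=1 mode decays slowest → dominates as t → ∞.
Asymptotic: v ~ c₁ sin(πx/1) e^{-λ₁t} with decay rate λ₁ ≈ 4.956.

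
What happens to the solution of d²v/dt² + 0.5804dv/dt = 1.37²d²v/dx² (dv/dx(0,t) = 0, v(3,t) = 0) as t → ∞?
v → 0. Damping (γ=0.5804) dissipates energy; oscillations decay exponentially.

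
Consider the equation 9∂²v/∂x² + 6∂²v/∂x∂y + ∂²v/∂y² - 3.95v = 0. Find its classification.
Parabolic. (A = 9, B = 6, C = 1 gives B² - 4AC = 0.)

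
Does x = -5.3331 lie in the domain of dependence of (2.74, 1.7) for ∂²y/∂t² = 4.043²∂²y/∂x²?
No. The domain of dependence is [-4.1331, 9.6131], and -5.3331 is outside this interval.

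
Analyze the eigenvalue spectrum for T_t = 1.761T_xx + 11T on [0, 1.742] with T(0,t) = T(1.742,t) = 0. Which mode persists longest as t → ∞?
Eigenvalues: λₙ = 1.761n²π²/1.742² - 11.
First three modes:
  n=1: λ₁ = 1.761π²/1.742² - 11 ≈ -5.273
  n=2: λ₂ = 7.044π²/1.742² - 11 ≈ 11.91
  n=3: λ₃ = 15.849π²/1.742² - 11 ≈ 40.547
Since 1.761π²/1.742² ≈ 5.727 < 11, λ₁ < 0.
The n=1 mode grows fastest (−λₙ is largest for n=1) → dominates.
Asymptotic: T ~ c₁ sin(πx/1.742) e^{5.273t} (exponential growth at rate −λ₁ ≈ 5.273).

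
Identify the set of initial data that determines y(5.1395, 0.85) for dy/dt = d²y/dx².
The entire real line. The heat equation has infinite propagation speed: any initial disturbance instantly affects all points (though exponentially small far away).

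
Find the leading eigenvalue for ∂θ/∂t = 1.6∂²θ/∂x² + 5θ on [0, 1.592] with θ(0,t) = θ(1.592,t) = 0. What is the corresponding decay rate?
Eigenvalues: λₙ = 1.6n²π²/1.592² - 5.
First three modes:
  n=1: λ₁ = 1.6π²/1.592² - 5 ≈ 1.231
  n=2: λ₂ = 6.4π²/1.592² - 5 ≈ 19.923
  n=3: λ₃ = 14.4π²/1.592² - 5 ≈ 51.076
Since 1.6π²/1.592² ≈ 6.231 > 5, all λₙ > 0.
The n=1 mode decays slowest → dominates as t → ∞.
Asymptotic: θ ~ c₁ sin(πx/1.592) e^{-λ₁t} with decay rate λ₁ ≈ 1.231.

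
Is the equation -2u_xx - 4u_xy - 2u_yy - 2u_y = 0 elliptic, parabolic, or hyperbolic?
Computing B² - 4AC with A = -2, B = -4, C = -2: discriminant = 0 (zero). Answer: parabolic.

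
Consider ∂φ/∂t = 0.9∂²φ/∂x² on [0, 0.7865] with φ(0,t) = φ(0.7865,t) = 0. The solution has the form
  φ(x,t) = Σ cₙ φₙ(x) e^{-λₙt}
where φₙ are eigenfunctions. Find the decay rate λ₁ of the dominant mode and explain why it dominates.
Eigenvalues: λₙ = 0.9n²π²/0.7865².
First three modes:
  n=1: λ₁ = 0.9π²/0.7865² ≈ 14.36
  n=2: λ₂ = 3.6π²/0.7865² ≈ 57.439 (4× faster decay)
  n=3: λ₃ = 8.1π²/0.7865² ≈ 129.237 (9× faster decay)
As t → ∞, higher modes decay exponentially faster. The n=1 mode dominates: φ ~ c₁ sin(πx/0.7865) e^{-λ₁t}.
Decay rate: λ₁ = 0.9π²/0.7865² ≈ 14.36.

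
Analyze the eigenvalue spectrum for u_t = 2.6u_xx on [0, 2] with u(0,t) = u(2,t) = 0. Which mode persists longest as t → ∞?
Eigenvalues: λₙ = 2.6n²π²/2².
First three modes:
  n=1: λ₁ = 2.6π²/2² ≈ 6.415
  n=2: λ₂ = 10.4π²/2² ≈ 25.661 (4× faster decay)
  n=3: λ₃ = 23.4π²/2² ≈ 57.737 (9× faster decay)
As t → ∞, higher modes decay exponentially faster. The n=1 mode dominates: u ~ c₁ sin(πx/2) e^{-λ₁t}.
Decay rate: λ₁ = 2.6π²/2² ≈ 6.415.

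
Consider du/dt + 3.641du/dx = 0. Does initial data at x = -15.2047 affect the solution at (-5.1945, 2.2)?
No. Only data at x = -13.2047 affects (-5.1945, 2.2). Advection has one-way propagation along characteristics.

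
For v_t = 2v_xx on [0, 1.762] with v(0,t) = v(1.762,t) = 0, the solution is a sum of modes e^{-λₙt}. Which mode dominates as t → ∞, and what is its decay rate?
Eigenvalues: λₙ = 2n²π²/1.762².
First three modes:
  n=1: λ₁ = 2π²/1.762² ≈ 6.358
  n=2: λ₂ = 8π²/1.762² ≈ 25.432 (4× faster decay)
  n=3: λ₃ = 18π²/1.762² ≈ 57.222 (9× faster decay)
As t → ∞, higher modes decay exponentially faster. The n=1 mode dominates: v ~ c₁ sin(πx/1.762) e^{-λ₁t}.
Decay rate: λ₁ = 2π²/1.762² ≈ 6.358.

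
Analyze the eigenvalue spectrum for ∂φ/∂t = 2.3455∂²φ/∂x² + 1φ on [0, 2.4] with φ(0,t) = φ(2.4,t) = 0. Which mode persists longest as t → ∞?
Eigenvalues: λₙ = 2.3455n²π²/2.4² - 1.
First three modes:
  n=1: λ₁ = 2.3455π²/2.4² - 1 ≈ 3.019
  n=2: λ₂ = 9.382π²/2.4² - 1 ≈ 15.076
  n=3: λ₃ = 21.1095π²/2.4² - 1 ≈ 35.171
Since 2.3455π²/2.4² ≈ 4.019 > 1, all λₙ > 0.
The n=1 mode decays slowest → dominates as t → ∞.
Asymptotic: φ ~ c₁ sin(πx/2.4) e^{-λ₁t} with decay rate λ₁ ≈ 3.019.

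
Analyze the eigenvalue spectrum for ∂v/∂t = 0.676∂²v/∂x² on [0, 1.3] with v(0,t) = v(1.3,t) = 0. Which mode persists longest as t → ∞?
Eigenvalues: λₙ = 0.676n²π²/1.3².
First three modes:
  n=1: λ₁ = 0.676π²/1.3² ≈ 3.948
  n=2: λ₂ = 2.704π²/1.3² ≈ 15.791 (4× faster decay)
  n=3: λ₃ = 6.084π²/1.3² ≈ 35.531 (9× faster decay)
As t → ∞, higher modes decay exponentially faster. The n=1 mode dominates: v ~ c₁ sin(πx/1.3) e^{-λ₁t}.
Decay rate: λ₁ = 0.676π²/1.3² ≈ 3.948.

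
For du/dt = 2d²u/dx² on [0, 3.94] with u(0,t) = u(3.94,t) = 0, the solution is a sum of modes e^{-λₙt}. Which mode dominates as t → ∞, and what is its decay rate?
Eigenvalues: λₙ = 2n²π²/3.94².
First three modes:
  n=1: λ₁ = 2π²/3.94² ≈ 1.272
  n=2: λ₂ = 8π²/3.94² ≈ 5.086 (4× faster decay)
  n=3: λ₃ = 18π²/3.94² ≈ 11.444 (9× faster decay)
As t → ∞, higher modes decay exponentially faster. The n=1 mode dominates: u ~ c₁ sin(πx/3.94) e^{-λ₁t}.
Decay rate: λ₁ = 2π²/3.94² ≈ 1.272.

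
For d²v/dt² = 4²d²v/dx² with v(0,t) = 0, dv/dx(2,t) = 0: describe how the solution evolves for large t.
v oscillates (no decay). Energy is conserved; the solution oscillates indefinitely as standing waves.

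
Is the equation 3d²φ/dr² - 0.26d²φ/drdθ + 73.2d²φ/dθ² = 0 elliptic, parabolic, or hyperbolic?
Computing B² - 4AC with A = 3, B = -0.26, C = 73.2: discriminant = -878.3324 (negative). Answer: elliptic.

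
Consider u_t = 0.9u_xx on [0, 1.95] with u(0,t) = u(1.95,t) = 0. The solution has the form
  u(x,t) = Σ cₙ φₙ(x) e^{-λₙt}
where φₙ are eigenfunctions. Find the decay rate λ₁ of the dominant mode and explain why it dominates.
Eigenvalues: λₙ = 0.9n²π²/1.95².
First three modes:
  n=1: λ₁ = 0.9π²/1.95² ≈ 2.336
  n=2: λ₂ = 3.6π²/1.95² ≈ 9.344 (4× faster decay)
  n=3: λ₃ = 8.1π²/1.95² ≈ 21.024 (9× faster decay)
As t → ∞, higher modes decay exponentially faster. The n=1 mode dominates: u ~ c₁ sin(πx/1.95) e^{-λ₁t}.
Decay rate: λ₁ = 0.9π²/1.95² ≈ 2.336.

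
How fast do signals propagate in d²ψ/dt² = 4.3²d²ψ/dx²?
Speed = 4.3. Information travels along characteristics x = x₀ ± 4.3t.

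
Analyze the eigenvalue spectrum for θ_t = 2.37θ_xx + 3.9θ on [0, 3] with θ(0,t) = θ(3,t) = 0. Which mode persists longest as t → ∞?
Eigenvalues: λₙ = 2.37n²π²/3² - 3.9.
First three modes:
  n=1: λ₁ = 2.37π²/3² - 3.9 ≈ -1.301
  n=2: λ₂ = 9.48π²/3² - 3.9 ≈ 6.496
  n=3: λ₃ = 21.33π²/3² - 3.9 ≈ 19.491
Since 2.37π²/3² ≈ 2.599 < 3.9, λ₁ < 0.
The n=1 mode grows fastest (−λₙ is largest for n=1) → dominates.
Asymptotic: θ ~ c₁ sin(πx/3) e^{1.301t} (exponential growth at rate −λ₁ ≈ 1.301).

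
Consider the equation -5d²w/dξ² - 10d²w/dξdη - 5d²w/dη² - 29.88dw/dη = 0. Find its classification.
Parabolic. (A = -5, B = -10, C = -5 gives B² - 4AC = 0.)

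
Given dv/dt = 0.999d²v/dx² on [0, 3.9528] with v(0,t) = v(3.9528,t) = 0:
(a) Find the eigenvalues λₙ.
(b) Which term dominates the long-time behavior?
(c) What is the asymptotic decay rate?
Eigenvalues: λₙ = 0.999n²π²/3.9528².
First three modes:
  n=1: λ₁ = 0.999π²/3.9528² ≈ 0.631
  n=2: λ₂ = 3.996π²/3.9528² ≈ 2.524 (4× faster decay)
  n=3: λ₃ = 8.991π²/3.9528² ≈ 5.679 (9× faster decay)
As t → ∞, higher modes decay exponentially faster. The n=1 mode dominates: v ~ c₁ sin(πx/3.9528) e^{-λ₁t}.
Decay rate: λ₁ = 0.999π²/3.9528² ≈ 0.631.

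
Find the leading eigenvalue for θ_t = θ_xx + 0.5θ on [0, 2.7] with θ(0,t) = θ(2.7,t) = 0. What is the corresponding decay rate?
Eigenvalues: λₙ = n²π²/2.7² - 0.5.
First three modes:
  n=1: λ₁ = π²/2.7² - 0.5 ≈ 0.854
  n=2: λ₂ = 4π²/2.7² - 0.5 ≈ 4.915
  n=3: λ₃ = 9π²/2.7² - 0.5 ≈ 11.685
Since π²/2.7² ≈ 1.354 > 0.5, all λₙ > 0.
The n=1 mode decays slowest → dominates as t → ∞.
Asymptotic: θ ~ c₁ sin(πx/2.7) e^{-λ₁t} with decay rate λ₁ ≈ 0.854.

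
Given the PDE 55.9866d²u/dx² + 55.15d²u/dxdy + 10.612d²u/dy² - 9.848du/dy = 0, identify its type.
The second-order coefficients are A = 55.9866, B = 55.15, C = 10.612. Since B² - 4AC = 665.0033032 > 0, this is a hyperbolic PDE.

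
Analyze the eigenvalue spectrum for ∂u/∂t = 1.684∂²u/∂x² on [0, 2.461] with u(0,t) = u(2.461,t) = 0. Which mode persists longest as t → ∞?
Eigenvalues: λₙ = 1.684n²π²/2.461².
First three modes:
  n=1: λ₁ = 1.684π²/2.461² ≈ 2.744
  n=2: λ₂ = 6.736π²/2.461² ≈ 10.977 (4× faster decay)
  n=3: λ₃ = 15.156π²/2.461² ≈ 24.698 (9× faster decay)
As t → ∞, higher modes decay exponentially faster. The n=1 mode dominates: u ~ c₁ sin(πx/2.461) e^{-λ₁t}.
Decay rate: λ₁ = 1.684π²/2.461² ≈ 2.744.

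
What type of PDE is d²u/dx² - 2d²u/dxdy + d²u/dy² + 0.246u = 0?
With A = 1, B = -2, C = 1, the discriminant is 0. This is a parabolic PDE.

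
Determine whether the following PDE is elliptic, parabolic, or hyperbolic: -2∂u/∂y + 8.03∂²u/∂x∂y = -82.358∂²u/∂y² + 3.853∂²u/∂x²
Rewriting in standard form: -3.853∂²u/∂x² + 8.03∂²u/∂x∂y + 82.358∂²u/∂y² - 2∂u/∂y = 0. Coefficients: A = -3.853, B = 8.03, C = 82.358. B² - 4AC = 1333.782396, which is positive, so the equation is hyperbolic.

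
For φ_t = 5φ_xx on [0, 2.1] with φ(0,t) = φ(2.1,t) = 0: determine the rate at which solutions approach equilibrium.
Eigenvalues: λₙ = 5n²π²/2.1².
First three modes:
  n=1: λ₁ = 5π²/2.1² ≈ 11.19
  n=2: λ₂ = 20π²/2.1² ≈ 44.76 (4× faster decay)
  n=3: λ₃ = 45π²/2.1² ≈ 100.71 (9× faster decay)
As t → ∞, higher modes decay exponentially faster. The n=1 mode dominates: φ ~ c₁ sin(πx/2.1) e^{-λ₁t}.
Decay rate: λ₁ = 5π²/2.1² ≈ 11.19.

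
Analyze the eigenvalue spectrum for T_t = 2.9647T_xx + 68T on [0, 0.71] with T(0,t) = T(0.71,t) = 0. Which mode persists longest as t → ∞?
Eigenvalues: λₙ = 2.9647n²π²/0.71² - 68.
First three modes:
  n=1: λ₁ = 2.9647π²/0.71² - 68 ≈ -9.955
  n=2: λ₂ = 11.8588π²/0.71² - 68 ≈ 164.179
  n=3: λ₃ = 26.6823π²/0.71² - 68 ≈ 454.404
Since 2.9647π²/0.71² ≈ 58.045 < 68, λ₁ < 0.
The n=1 mode grows fastest (−λₙ is largest for n=1) → dominates.
Asymptotic: T ~ c₁ sin(πx/0.71) e^{9.955t} (exponential growth at rate −λ₁ ≈ 9.955).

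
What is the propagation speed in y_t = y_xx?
Infinite. The heat equation is parabolic, not hyperbolic, so disturbances propagate instantly.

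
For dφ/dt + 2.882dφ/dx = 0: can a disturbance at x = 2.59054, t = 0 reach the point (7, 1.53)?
Yes. The characteristic through (7, 1.53) passes through x = 2.59054.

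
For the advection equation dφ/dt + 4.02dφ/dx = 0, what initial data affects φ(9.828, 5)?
A single point: x = -10.272. The characteristic through (9.828, 5) is x - 4.02t = const, so x = 9.828 - 4.02·5 = -10.272.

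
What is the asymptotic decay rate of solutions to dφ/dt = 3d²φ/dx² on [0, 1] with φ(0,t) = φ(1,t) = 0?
Eigenvalues: λₙ = 3n²π².
First three modes:
  n=1: λ₁ = 3π² ≈ 29.609
  n=2: λ₂ = 12π² ≈ 118.435 (4× faster decay)
  n=3: λ₃ = 27π² ≈ 266.479 (9× faster decay)
As t → ∞, higher modes decay exponentially faster. The n=1 mode dominates: φ ~ c₁ sin(πx) e^{-λ₁t}.
Decay rate: λ₁ = 3π² ≈ 29.609.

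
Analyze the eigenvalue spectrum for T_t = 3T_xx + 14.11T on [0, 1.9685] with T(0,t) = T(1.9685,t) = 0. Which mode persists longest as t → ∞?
Eigenvalues: λₙ = 3n²π²/1.9685² - 14.11.
First three modes:
  n=1: λ₁ = 3π²/1.9685² - 14.11 ≈ -6.469
  n=2: λ₂ = 12π²/1.9685² - 14.11 ≈ 16.454
  n=3: λ₃ = 27π²/1.9685² - 14.11 ≈ 54.659
Since 3π²/1.9685² ≈ 7.641 < 14.11, λ₁ < 0.
The n=1 mode grows fastest (−λₙ is largest for n=1) → dominates.
Asymptotic: T ~ c₁ sin(πx/1.9685) e^{6.469t} (exponential growth at rate −λ₁ ≈ 6.469).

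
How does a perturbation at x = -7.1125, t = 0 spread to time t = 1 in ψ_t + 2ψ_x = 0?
At x = -5.1125. The characteristic carries data from (-7.1125, 0) to (-5.1125, 1).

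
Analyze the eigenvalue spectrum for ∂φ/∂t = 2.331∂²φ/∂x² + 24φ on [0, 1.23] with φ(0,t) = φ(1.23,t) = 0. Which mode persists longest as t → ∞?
Eigenvalues: λₙ = 2.331n²π²/1.23² - 24.
First three modes:
  n=1: λ₁ = 2.331π²/1.23² - 24 ≈ -8.793
  n=2: λ₂ = 9.324π²/1.23² - 24 ≈ 36.826
  n=3: λ₃ = 20.979π²/1.23² - 24 ≈ 112.859
Since 2.331π²/1.23² ≈ 15.207 < 24, λ₁ < 0.
The n=1 mode grows fastest (−λₙ is largest for n=1) → dominates.
Asymptotic: φ ~ c₁ sin(πx/1.23) e^{8.793t} (exponential growth at rate −λ₁ ≈ 8.793).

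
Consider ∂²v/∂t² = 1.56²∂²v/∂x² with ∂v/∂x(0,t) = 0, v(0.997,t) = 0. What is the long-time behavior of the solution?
As t → ∞, v oscillates (no decay). Energy is conserved; the solution oscillates indefinitely as standing waves.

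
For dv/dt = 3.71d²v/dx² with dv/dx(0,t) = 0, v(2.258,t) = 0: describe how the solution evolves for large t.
v → 0. Heat escapes through the Dirichlet boundary.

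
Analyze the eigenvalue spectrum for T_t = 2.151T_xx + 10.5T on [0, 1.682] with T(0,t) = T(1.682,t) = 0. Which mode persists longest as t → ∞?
Eigenvalues: λₙ = 2.151n²π²/1.682² - 10.5.
First three modes:
  n=1: λ₁ = 2.151π²/1.682² - 10.5 ≈ -2.996
  n=2: λ₂ = 8.604π²/1.682² - 10.5 ≈ 19.516
  n=3: λ₃ = 19.359π²/1.682² - 10.5 ≈ 57.035
Since 2.151π²/1.682² ≈ 7.504 < 10.5, λ₁ < 0.
The n=1 mode grows fastest (−λₙ is largest for n=1) → dominates.
Asymptotic: T ~ c₁ sin(πx/1.682) e^{2.996t} (exponential growth at rate −λ₁ ≈ 2.996).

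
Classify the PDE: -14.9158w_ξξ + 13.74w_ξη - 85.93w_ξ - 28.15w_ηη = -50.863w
Rewriting in standard form: -14.9158w_ξξ + 13.74w_ξη - 28.15w_ηη - 85.93w_ξ + 50.863w = 0. A = -14.9158, B = 13.74, C = -28.15. Discriminant B² - 4AC = -1490.73148. Since -1490.73148 < 0, elliptic.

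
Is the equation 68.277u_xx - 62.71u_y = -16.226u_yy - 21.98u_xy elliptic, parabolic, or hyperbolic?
Rewriting in standard form: 68.277u_xx + 21.98u_xy + 16.226u_yy - 62.71u_y = 0. Computing B² - 4AC with A = 68.277, B = 21.98, C = 16.226: discriminant = -3948.330008 (negative). Answer: elliptic.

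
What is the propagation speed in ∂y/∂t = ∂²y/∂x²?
Infinite. The heat equation is parabolic, not hyperbolic, so disturbances propagate instantly.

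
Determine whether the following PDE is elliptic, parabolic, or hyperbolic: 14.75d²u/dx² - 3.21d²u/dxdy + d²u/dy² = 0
Coefficients: A = 14.75, B = -3.21, C = 1. B² - 4AC = -48.6959, which is negative, so the equation is elliptic.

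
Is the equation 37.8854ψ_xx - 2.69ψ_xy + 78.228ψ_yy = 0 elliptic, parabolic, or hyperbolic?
Computing B² - 4AC with A = 37.8854, B = -2.69, C = 78.228: discriminant = -11847.5601848 (negative). Answer: elliptic.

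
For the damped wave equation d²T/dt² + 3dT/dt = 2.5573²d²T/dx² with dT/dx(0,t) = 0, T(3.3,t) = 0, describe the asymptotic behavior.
T → 0. Damping (γ=3) dissipates energy; oscillations decay exponentially.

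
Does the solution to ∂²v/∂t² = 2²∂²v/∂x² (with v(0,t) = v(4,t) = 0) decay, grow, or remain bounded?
v oscillates (no decay). Energy is conserved; the solution oscillates indefinitely as standing waves.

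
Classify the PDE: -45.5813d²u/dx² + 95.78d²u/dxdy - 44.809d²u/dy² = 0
A = -45.5813, B = 95.78, C = -44.809. Discriminant B² - 4AC = 1003.9985132. Since 1003.9985132 > 0, hyperbolic.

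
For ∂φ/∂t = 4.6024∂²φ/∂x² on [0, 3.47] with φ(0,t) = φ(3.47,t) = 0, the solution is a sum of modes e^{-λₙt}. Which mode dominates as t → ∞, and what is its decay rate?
Eigenvalues: λₙ = 4.6024n²π²/3.47².
First three modes:
  n=1: λ₁ = 4.6024π²/3.47² ≈ 3.772
  n=2: λ₂ = 18.4096π²/3.47² ≈ 15.09 (4× faster decay)
  n=3: λ₃ = 41.4216π²/3.47² ≈ 33.952 (9× faster decay)
As t → ∞, higher modes decay exponentially faster. The n=1 mode dominates: φ ~ c₁ sin(πx/3.47) e^{-λ₁t}.
Decay rate: λ₁ = 4.6024π²/3.47² ≈ 3.772.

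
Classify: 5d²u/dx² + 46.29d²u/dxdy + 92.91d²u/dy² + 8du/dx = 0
Hyperbolic (discriminant = 284.5641).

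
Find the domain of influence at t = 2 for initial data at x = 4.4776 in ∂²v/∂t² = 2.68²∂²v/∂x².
Domain of influence: [-0.8824, 9.8376]. Data at x = 4.4776 spreads outward at speed 2.68.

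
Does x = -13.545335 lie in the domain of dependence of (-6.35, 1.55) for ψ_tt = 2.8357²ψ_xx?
No. The domain of dependence is [-10.745335, -1.954665], and -13.545335 is outside this interval.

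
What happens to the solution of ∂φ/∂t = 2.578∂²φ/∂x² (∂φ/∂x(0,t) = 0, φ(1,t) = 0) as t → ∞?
φ → 0. Heat escapes through the Dirichlet boundary.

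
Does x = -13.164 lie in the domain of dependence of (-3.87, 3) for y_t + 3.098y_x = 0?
Yes. The characteristic through (-3.87, 3) passes through x = -13.164.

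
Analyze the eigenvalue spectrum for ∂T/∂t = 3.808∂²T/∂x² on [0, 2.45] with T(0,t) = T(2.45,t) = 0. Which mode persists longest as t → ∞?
Eigenvalues: λₙ = 3.808n²π²/2.45².
First three modes:
  n=1: λ₁ = 3.808π²/2.45² ≈ 6.261
  n=2: λ₂ = 15.232π²/2.45² ≈ 25.045 (4× faster decay)
  n=3: λ₃ = 34.272π²/2.45² ≈ 56.352 (9× faster decay)
As t → ∞, higher modes decay exponentially faster. The n=1 mode dominates: T ~ c₁ sin(πx/2.45) e^{-λ₁t}.
Decay rate: λ₁ = 3.808π²/2.45² ≈ 6.261.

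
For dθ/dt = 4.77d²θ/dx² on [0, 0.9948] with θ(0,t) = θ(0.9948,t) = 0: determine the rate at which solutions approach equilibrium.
Eigenvalues: λₙ = 4.77n²π²/0.9948².
First three modes:
  n=1: λ₁ = 4.77π²/0.9948² ≈ 47.571
  n=2: λ₂ = 19.08π²/0.9948² ≈ 190.286 (4× faster decay)
  n=3: λ₃ = 42.93π²/0.9948² ≈ 428.143 (9× faster decay)
As t → ∞, higher modes decay exponentially faster. The n=1 mode dominates: θ ~ c₁ sin(πx/0.9948) e^{-λ₁t}.
Decay rate: λ₁ = 4.77π²/0.9948² ≈ 47.571.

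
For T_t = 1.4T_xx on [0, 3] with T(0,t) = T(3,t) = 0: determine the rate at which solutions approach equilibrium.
Eigenvalues: λₙ = 1.4n²π²/3².
First three modes:
  n=1: λ₁ = 1.4π²/3² ≈ 1.535
  n=2: λ₂ = 5.6π²/3² ≈ 6.141 (4× faster decay)
  n=3: λ₃ = 12.6π²/3² ≈ 13.817 (9× faster decay)
As t → ∞, higher modes decay exponentially faster. The n=1 mode dominates: T ~ c₁ sin(πx/3) e^{-λ₁t}.
Decay rate: λ₁ = 1.4π²/3² ≈ 1.535.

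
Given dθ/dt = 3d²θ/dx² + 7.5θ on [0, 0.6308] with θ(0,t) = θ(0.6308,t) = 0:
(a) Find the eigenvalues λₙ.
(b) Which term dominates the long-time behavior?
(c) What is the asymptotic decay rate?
Eigenvalues: λₙ = 3n²π²/0.6308² - 7.5.
First three modes:
  n=1: λ₁ = 3π²/0.6308² - 7.5 ≈ 66.911
  n=2: λ₂ = 12π²/0.6308² - 7.5 ≈ 290.144
  n=3: λ₃ = 27π²/0.6308² - 7.5 ≈ 662.2
Since 3π²/0.6308² ≈ 74.411 > 7.5, all λₙ > 0.
The n=1 mode decays slowest → dominates as t → ∞.
Asymptotic: θ ~ c₁ sin(πx/0.6308) e^{-λ₁t} with decay rate λ₁ ≈ 66.911.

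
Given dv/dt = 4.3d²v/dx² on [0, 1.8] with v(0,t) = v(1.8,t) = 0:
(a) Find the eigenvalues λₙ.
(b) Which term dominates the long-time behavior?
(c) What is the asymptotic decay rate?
Eigenvalues: λₙ = 4.3n²π²/1.8².
First three modes:
  n=1: λ₁ = 4.3π²/1.8² ≈ 13.099
  n=2: λ₂ = 17.2π²/1.8² ≈ 52.394 (4× faster decay)
  n=3: λ₃ = 38.7π²/1.8² ≈ 117.887 (9× faster decay)
As t → ∞, higher modes decay exponentially faster. The n=1 mode dominates: v ~ c₁ sin(πx/1.8) e^{-λ₁t}.
Decay rate: λ₁ = 4.3π²/1.8² ≈ 13.099.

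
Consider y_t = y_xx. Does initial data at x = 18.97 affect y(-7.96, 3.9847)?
Yes, for any finite x. The heat equation has infinite propagation speed, so all initial data affects all points at any t > 0.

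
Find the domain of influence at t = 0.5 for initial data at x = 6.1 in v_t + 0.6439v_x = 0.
At x = 6.42195. The characteristic carries data from (6.1, 0) to (6.42195, 0.5).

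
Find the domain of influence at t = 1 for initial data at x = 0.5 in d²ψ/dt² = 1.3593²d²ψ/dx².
Domain of influence: [-0.8593, 1.8593]. Data at x = 0.5 spreads outward at speed 1.3593.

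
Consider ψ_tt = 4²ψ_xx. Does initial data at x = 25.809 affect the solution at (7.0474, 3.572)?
No. The domain of dependence is [-7.2406, 21.3354], and 25.809 is outside this interval.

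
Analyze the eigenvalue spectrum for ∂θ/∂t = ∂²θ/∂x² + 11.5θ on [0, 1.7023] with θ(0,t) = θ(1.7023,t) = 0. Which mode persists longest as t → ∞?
Eigenvalues: λₙ = n²π²/1.7023² - 11.5.
First three modes:
  n=1: λ₁ = π²/1.7023² - 11.5 ≈ -8.094
  n=2: λ₂ = 4π²/1.7023² - 11.5 ≈ 2.123
  n=3: λ₃ = 9π²/1.7023² - 11.5 ≈ 19.153
Since π²/1.7023² ≈ 3.406 < 11.5, λ₁ < 0.
The n=1 mode grows fastest (−λₙ is largest for n=1) → dominates.
Asymptotic: θ ~ c₁ sin(πx/1.7023) e^{8.094t} (exponential growth at rate −λ₁ ≈ 8.094).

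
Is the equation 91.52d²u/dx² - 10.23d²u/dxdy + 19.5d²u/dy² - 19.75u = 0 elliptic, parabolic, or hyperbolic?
Computing B² - 4AC with A = 91.52, B = -10.23, C = 19.5: discriminant = -7033.9071 (negative). Answer: elliptic.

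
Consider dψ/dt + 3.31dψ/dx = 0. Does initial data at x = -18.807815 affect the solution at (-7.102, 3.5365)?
Yes. The characteristic through (-7.102, 3.5365) passes through x = -18.807815.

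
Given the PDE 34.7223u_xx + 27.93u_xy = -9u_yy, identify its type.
Rewriting in standard form: 34.7223u_xx + 27.93u_xy + 9u_yy = 0. The second-order coefficients are A = 34.7223, B = 27.93, C = 9. Since B² - 4AC = -469.9179 < 0, this is an elliptic PDE.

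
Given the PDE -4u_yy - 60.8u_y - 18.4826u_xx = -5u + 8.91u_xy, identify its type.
Rewriting in standard form: -18.4826u_xx - 8.91u_xy - 4u_yy - 60.8u_y + 5u = 0. The second-order coefficients are A = -18.4826, B = -8.91, C = -4. Since B² - 4AC = -216.3335 < 0, this is an elliptic PDE.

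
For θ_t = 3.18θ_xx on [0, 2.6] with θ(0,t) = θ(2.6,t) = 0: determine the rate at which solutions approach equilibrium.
Eigenvalues: λₙ = 3.18n²π²/2.6².
First three modes:
  n=1: λ₁ = 3.18π²/2.6² ≈ 4.643
  n=2: λ₂ = 12.72π²/2.6² ≈ 18.571 (4× faster decay)
  n=3: λ₃ = 28.62π²/2.6² ≈ 41.785 (9× faster decay)
As t → ∞, higher modes decay exponentially faster. The n=1 mode dominates: θ ~ c₁ sin(πx/2.6) e^{-λ₁t}.
Decay rate: λ₁ = 3.18π²/2.6² ≈ 4.643.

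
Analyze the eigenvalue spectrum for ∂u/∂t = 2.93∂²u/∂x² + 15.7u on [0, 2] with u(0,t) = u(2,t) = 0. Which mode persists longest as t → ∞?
Eigenvalues: λₙ = 2.93n²π²/2² - 15.7.
First three modes:
  n=1: λ₁ = 2.93π²/2² - 15.7 ≈ -8.471
  n=2: λ₂ = 11.72π²/2² - 15.7 ≈ 13.218
  n=3: λ₃ = 26.37π²/2² - 15.7 ≈ 49.365
Since 2.93π²/2² ≈ 7.229 < 15.7, λ₁ < 0.
The n=1 mode grows fastest (−λₙ is largest for n=1) → dominates.
Asymptotic: u ~ c₁ sin(πx/2) e^{8.471t} (exponential growth at rate −λ₁ ≈ 8.471).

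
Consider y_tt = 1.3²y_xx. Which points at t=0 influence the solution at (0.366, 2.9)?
Domain of dependence: [-3.404, 4.136]. Signals travel at speed 1.3, so data within |x - 0.366| ≤ 1.3·2.9 = 3.77 can reach the point.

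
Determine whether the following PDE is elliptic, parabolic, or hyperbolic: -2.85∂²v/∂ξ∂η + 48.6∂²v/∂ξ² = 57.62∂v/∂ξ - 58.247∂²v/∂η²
Rewriting in standard form: 48.6∂²v/∂ξ² - 2.85∂²v/∂ξ∂η + 58.247∂²v/∂η² - 57.62∂v/∂ξ = 0. Coefficients: A = 48.6, B = -2.85, C = 58.247. B² - 4AC = -11315.0943, which is negative, so the equation is elliptic.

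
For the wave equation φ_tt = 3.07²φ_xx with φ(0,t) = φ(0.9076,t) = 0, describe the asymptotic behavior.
φ oscillates (no decay). Energy is conserved; the solution oscillates indefinitely as standing waves.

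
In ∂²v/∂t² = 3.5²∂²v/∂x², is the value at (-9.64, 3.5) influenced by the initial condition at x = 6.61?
No. The domain of dependence is [-21.89, 2.61], and 6.61 is outside this interval.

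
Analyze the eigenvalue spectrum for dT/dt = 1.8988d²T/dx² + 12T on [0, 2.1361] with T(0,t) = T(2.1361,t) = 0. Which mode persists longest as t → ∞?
Eigenvalues: λₙ = 1.8988n²π²/2.1361² - 12.
First three modes:
  n=1: λ₁ = 1.8988π²/2.1361² - 12 ≈ -7.893
  n=2: λ₂ = 7.5952π²/2.1361² - 12 ≈ 4.428
  n=3: λ₃ = 17.0892π²/2.1361² - 12 ≈ 24.964
Since 1.8988π²/2.1361² ≈ 4.107 < 12, λ₁ < 0.
The n=1 mode grows fastest (−λₙ is largest for n=1) → dominates.
Asymptotic: T ~ c₁ sin(πx/2.1361) e^{7.893t} (exponential growth at rate −λ₁ ≈ 7.893).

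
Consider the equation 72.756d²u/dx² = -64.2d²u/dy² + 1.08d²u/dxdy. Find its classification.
Rewriting in standard form: 72.756d²u/dx² - 1.08d²u/dxdy + 64.2d²u/dy² = 0. Elliptic. (A = 72.756, B = -1.08, C = 64.2 gives B² - 4AC = -18682.5744.)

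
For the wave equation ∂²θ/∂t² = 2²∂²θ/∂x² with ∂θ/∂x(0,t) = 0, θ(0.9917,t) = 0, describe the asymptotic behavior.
θ oscillates (no decay). Energy is conserved; the solution oscillates indefinitely as standing waves.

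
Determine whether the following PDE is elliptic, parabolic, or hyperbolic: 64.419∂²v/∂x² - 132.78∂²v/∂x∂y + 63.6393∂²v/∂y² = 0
Coefficients: A = 64.419, B = -132.78, C = 63.6393. B² - 4AC = 1232.2081332, which is positive, so the equation is hyperbolic.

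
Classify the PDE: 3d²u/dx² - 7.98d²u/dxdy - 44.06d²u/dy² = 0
A = 3, B = -7.98, C = -44.06. Discriminant B² - 4AC = 592.4004. Since 592.4004 > 0, hyperbolic.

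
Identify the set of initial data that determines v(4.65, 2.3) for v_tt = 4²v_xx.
Domain of dependence: [-4.55, 13.85]. Signals travel at speed 4, so data within |x - 4.65| ≤ 4·2.3 = 9.2 can reach the point.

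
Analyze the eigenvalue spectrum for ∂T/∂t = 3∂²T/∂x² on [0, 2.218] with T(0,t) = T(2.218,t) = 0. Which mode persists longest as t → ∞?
Eigenvalues: λₙ = 3n²π²/2.218².
First three modes:
  n=1: λ₁ = 3π²/2.218² ≈ 6.019
  n=2: λ₂ = 12π²/2.218² ≈ 24.075 (4× faster decay)
  n=3: λ₃ = 27π²/2.218² ≈ 54.168 (9× faster decay)
As t → ∞, higher modes decay exponentially faster. The n=1 mode dominates: T ~ c₁ sin(πx/2.218) e^{-λ₁t}.
Decay rate: λ₁ = 3π²/2.218² ≈ 6.019.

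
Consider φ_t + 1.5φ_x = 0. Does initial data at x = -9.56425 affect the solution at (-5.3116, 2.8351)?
Yes. The characteristic through (-5.3116, 2.8351) passes through x = -9.56425.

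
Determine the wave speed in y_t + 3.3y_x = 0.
Speed = 3.3. Information travels along x - 3.3t = const (rightward).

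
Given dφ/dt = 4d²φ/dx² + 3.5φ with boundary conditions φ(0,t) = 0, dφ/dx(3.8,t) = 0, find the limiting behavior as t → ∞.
φ grows unboundedly. Reaction dominates diffusion (r=3.5 > κπ²/(4L²)≈0.68); solution grows exponentially.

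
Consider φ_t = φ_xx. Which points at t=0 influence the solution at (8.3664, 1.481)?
The entire real line. The heat equation has infinite propagation speed: any initial disturbance instantly affects all points (though exponentially small far away).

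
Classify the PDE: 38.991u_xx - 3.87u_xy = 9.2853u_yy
Rewriting in standard form: 38.991u_xx - 3.87u_xy - 9.2853u_yy = 0. A = 38.991, B = -3.87, C = -9.2853. Discriminant B² - 4AC = 1463.1494292. Since 1463.1494292 > 0, hyperbolic.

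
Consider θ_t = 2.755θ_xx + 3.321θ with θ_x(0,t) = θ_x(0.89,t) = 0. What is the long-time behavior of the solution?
As t → ∞, θ grows unboundedly. With Neumann BCs the constant mode has diffusion eigenvalue 0, so any r > 0 makes it grow like e^(3.321t); solution grows exponentially.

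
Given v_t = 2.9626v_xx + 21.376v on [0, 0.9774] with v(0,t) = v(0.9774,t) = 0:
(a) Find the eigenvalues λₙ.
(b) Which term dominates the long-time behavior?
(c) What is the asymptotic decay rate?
Eigenvalues: λₙ = 2.9626n²π²/0.9774² - 21.376.
First three modes:
  n=1: λ₁ = 2.9626π²/0.9774² - 21.376 ≈ 9.232
  n=2: λ₂ = 11.8504π²/0.9774² - 21.376 ≈ 101.054
  n=3: λ₃ = 26.6634π²/0.9774² - 21.376 ≈ 254.092
Since 2.9626π²/0.9774² ≈ 30.608 > 21.376, all λₙ > 0.
The n=1 mode decays slowest → dominates as t → ∞.
Asymptotic: v ~ c₁ sin(πx/0.9774) e^{-λ₁t} with decay rate λ₁ ≈ 9.232.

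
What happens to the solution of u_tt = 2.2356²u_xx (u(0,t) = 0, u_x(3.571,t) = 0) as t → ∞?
u oscillates (no decay). Energy is conserved; the solution oscillates indefinitely as standing waves.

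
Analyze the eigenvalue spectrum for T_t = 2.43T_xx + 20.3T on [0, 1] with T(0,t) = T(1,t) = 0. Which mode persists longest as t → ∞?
Eigenvalues: λₙ = 2.43n²π²/1² - 20.3.
First three modes:
  n=1: λ₁ = 2.43π² - 20.3 ≈ 3.683
  n=2: λ₂ = 9.72π² - 20.3 ≈ 75.633
  n=3: λ₃ = 21.87π² - 20.3 ≈ 195.548
Since 2.43π² ≈ 23.983 > 20.3, all λₙ > 0.
The n=1 mode decays slowest → dominates as t → ∞.
Asymptotic: T ~ c₁ sin(πx/1) e^{-λ₁t} with decay rate λ₁ ≈ 3.683.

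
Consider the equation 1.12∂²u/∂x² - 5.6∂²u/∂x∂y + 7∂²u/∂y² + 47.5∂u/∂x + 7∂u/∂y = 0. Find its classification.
Parabolic. (A = 1.12, B = -5.6, C = 7 gives B² - 4AC = 0.)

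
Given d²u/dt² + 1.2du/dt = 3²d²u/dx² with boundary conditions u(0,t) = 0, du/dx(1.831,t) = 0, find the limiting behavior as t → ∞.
u → 0. Damping (γ=1.2) dissipates energy; oscillations decay exponentially.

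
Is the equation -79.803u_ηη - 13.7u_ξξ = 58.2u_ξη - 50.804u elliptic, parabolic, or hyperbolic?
Rewriting in standard form: -13.7u_ξξ - 58.2u_ξη - 79.803u_ηη + 50.804u = 0. Computing B² - 4AC with A = -13.7, B = -58.2, C = -79.803: discriminant = -985.9644 (negative). Answer: elliptic.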